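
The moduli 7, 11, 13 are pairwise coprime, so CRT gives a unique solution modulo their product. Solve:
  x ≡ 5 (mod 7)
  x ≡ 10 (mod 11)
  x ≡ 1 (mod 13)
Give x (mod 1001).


Moduli 7, 11, 13 are pairwise coprime; by CRT there is a unique solution modulo M = 7 · 11 · 13 = 1001.
Solve pairwise, accumulating the modulus:
  Start with x ≡ 5 (mod 7).
  Combine with x ≡ 10 (mod 11): since gcd(7, 11) = 1, we get a unique residue mod 77.
    Write x = 5 + 7·t and substitute into x ≡ 10 (mod 11): 7·t ≡ 10 − 5 = 5 (mod 11).
    The inverse of 7 mod 11 is 8 (since 7·8 = 56 = 5·11 + 1), so t ≡ 8·5 = 40 ≡ 7 (mod 11).
    Then x = 5 + 7·7 = 54, valid modulo lcm(7, 11) = 77: x ≡ 54 (mod 77).
  Combine with x ≡ 1 (mod 13): since gcd(77, 13) = 1, we get a unique residue mod 1001.
    Write x = 54 + 77·t and substitute into x ≡ 1 (mod 13): 77·t ≡ 1 − 54 = -53 (mod 13).
    Reduce coefficients mod 13: 12·t ≡ 12 (mod 13).
    The inverse of 12 mod 13 is 12 (since 12·12 = 144 = 11·13 + 1), so t ≡ 12·12 = 144 ≡ 1 (mod 13).
    Then x = 54 + 77·1 = 131, valid modulo lcm(77, 13) = 1001: x ≡ 131 (mod 1001).
Verify: 131 mod 7 = 5 ✓, 131 mod 11 = 10 ✓, 131 mod 13 = 1 ✓.

x ≡ 131 (mod 1001).


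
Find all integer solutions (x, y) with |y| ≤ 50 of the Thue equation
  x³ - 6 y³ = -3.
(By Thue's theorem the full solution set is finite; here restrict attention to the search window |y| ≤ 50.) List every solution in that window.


The equation is x³ - 6y³ = -3. For fixed y, x³ = 6·y³ − 3, so a solution requires the RHS to be a perfect cube.
Strategy: iterate y from -50 to 50, compute RHS = 6·y³ − 3, and check whether it is a (positive or negative) perfect cube.
Check small values of y:
  y = 0: RHS = -3 is not a perfect cube.
  y = 1: RHS = 3 is not a perfect cube.
  y = -1: RHS = -9 is not a perfect cube.
  y = 2: RHS = 45 is not a perfect cube.
  y = -2: RHS = -51 is not a perfect cube.
  y = 3: RHS = 159 is not a perfect cube.
  y = -3: RHS = -165 is not a perfect cube.
Continuing the search up to |y| = 50 finds no solutions either.
No (x, y) in the scanned range satisfies the equation.

No integer solutions with |y| ≤ 50.


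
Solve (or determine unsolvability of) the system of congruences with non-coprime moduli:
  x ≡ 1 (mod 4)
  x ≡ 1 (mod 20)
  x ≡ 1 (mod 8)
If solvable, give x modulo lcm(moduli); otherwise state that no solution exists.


Moduli 4, 20, 8 are not pairwise coprime, so CRT works modulo lcm(m_i) when all pairwise compatibility conditions hold.
Pairwise compatibility: gcd(m_i, m_j) must divide a_i - a_j for every pair.
Merge one congruence at a time:
  Start: x ≡ 1 (mod 4).
  Combine with x ≡ 1 (mod 20): gcd(4, 20) = 4; 1 - 1 = 0, which IS divisible by 4, so compatible.
    Write x = 1 + 4·t and substitute into x ≡ 1 (mod 20): 4·t ≡ 1 − 1 = 0 (mod 20).
    Divide the congruence (and modulus) by g = 4: 1·t ≡ 0 (mod 5).
    So t ≡ 0 (mod 5).
    Then x = 1 + 4·0 = 1, valid modulo lcm(4, 20) = 20: x ≡ 1 (mod 20).
  Combine with x ≡ 1 (mod 8): gcd(20, 8) = 4; 1 - 1 = 0, which IS divisible by 4, so compatible.
    Write x = 1 + 20·t and substitute into x ≡ 1 (mod 8): 20·t ≡ 1 − 1 = 0 (mod 8).
    Divide the congruence (and modulus) by g = 4: 5·t ≡ 0 (mod 2).
    Reduce coefficients mod 2: 1·t ≡ 0 (mod 2).
    So t ≡ 0 (mod 2).
    Then x = 1 + 20·0 = 1, valid modulo lcm(20, 8) = 40: x ≡ 1 (mod 40).
Verify: 1 mod 4 = 1, 1 mod 20 = 1, 1 mod 8 = 1.

x ≡ 1 (mod 40).


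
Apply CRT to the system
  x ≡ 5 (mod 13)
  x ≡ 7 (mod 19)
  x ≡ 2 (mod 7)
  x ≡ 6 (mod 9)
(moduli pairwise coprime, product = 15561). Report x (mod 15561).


Product of moduli M = 13 · 19 · 7 · 9 = 15561.
Merge one congruence at a time:
  Start: x ≡ 5 (mod 13).
  Combine with x ≡ 7 (mod 19); new modulus lcm = 247.
    Write x = 5 + 13·t and substitute into x ≡ 7 (mod 19): 13·t ≡ 7 − 5 = 2 (mod 19).
    The inverse of 13 mod 19 is 3 (since 13·3 = 39 = 2·19 + 1), so t ≡ 3·2 = 6 ≡ 6 (mod 19).
    Then x = 5 + 13·6 = 83, valid modulo lcm(13, 19) = 247: x ≡ 83 (mod 247).
  Combine with x ≡ 2 (mod 7); new modulus lcm = 1729.
    Write x = 83 + 247·t and substitute into x ≡ 2 (mod 7): 247·t ≡ 2 − 83 = -81 (mod 7).
    Reduce coefficients mod 7: 2·t ≡ 3 (mod 7).
    The inverse of 2 mod 7 is 4 (since 2·4 = 8 = 1·7 + 1), so t ≡ 4·3 = 12 ≡ 5 (mod 7).
    Then x = 83 + 247·5 = 1318, valid modulo lcm(247, 7) = 1729: x ≡ 1318 (mod 1729).
  Combine with x ≡ 6 (mod 9); new modulus lcm = 15561.
    Write x = 1318 + 1729·t and substitute into x ≡ 6 (mod 9): 1729·t ≡ 6 − 1318 = -1312 (mod 9).
    Reduce coefficients mod 9: 1·t ≡ 2 (mod 9).
    So t ≡ 2 (mod 9).
    Then x = 1318 + 1729·2 = 4776, valid modulo lcm(1729, 9) = 15561: x ≡ 4776 (mod 15561).
Verify against each original: 4776 mod 13 = 5, 4776 mod 19 = 7, 4776 mod 7 = 2, 4776 mod 9 = 6.

x ≡ 4776 (mod 15561).


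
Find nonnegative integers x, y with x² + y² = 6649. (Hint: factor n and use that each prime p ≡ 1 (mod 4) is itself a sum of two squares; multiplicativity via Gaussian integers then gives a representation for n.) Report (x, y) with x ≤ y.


Step 1: Factor n = 6649 = 61 · 109.
Step 2: Check the mod-4 condition on each prime factor: 61 ≡ 1 (mod 4), exponent 1; 109 ≡ 1 (mod 4), exponent 1.
All primes ≡ 3 (mod 4) appear to even exponent (or don't appear), so by the two-squares theorem n IS expressible as a sum of two squares.
Step 3: Build a representation. Here n = 61 · 109 is a product of primes ≡ 1 (mod 4). Each prime p ≡ 1 (mod 4) is itself a sum of two squares; find a² by testing p − a² for a perfect square:
  61: 61 − 1² = 60, 61 − 2² = 57, 61 − 3² = 52, 61 − 4² = 45, 61 − 5² = 36 = 6² ⇒ 61 = 5² + 6².
  109: 109 − 1² = 108, 109 − 2² = 105, 109 − 3² = 100 = 10² ⇒ 109 = 3² + 10².
  Combine using the Brahmagupta–Fibonacci identity (a² + b²)(c² + d²) = (ac − bd)² + (ad + bc)² = (ac + bd)² + (ad − bc)²:
  61 · 109 = 6649: from (5² + 6²)(3² + 10²), take (5·3 − 6·10, 5·10 + 6·3) = (15 − 60, 50 + 18) = (-45, 68); dropping signs (only squares matter) gives (45, 68); check 45² + 68² = 2025 + 4624 = 6649 ✓.
Step 4: Order so x ≤ y and verify: 45² + 68² = 2025 + 4624 = 6649 = n. ✓

n = 6649 = 45² + 68² (one valid representation with x ≤ y).


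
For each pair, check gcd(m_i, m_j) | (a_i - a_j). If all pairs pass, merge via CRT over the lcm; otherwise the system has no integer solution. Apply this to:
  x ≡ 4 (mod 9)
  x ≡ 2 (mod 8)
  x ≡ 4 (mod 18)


Moduli 9, 8, 18 are not pairwise coprime, so CRT works modulo lcm(m_i) when all pairwise compatibility conditions hold.
Pairwise compatibility: gcd(m_i, m_j) must divide a_i - a_j for every pair.
Merge one congruence at a time:
  Start: x ≡ 4 (mod 9).
  Combine with x ≡ 2 (mod 8): gcd(9, 8) = 1; 2 - 4 = -2, which IS divisible by 1, so compatible.
    Write x = 4 + 9·t and substitute into x ≡ 2 (mod 8): 9·t ≡ 2 − 4 = -2 (mod 8).
    Reduce coefficients mod 8: 1·t ≡ 6 (mod 8).
    So t ≡ 6 (mod 8).
    Then x = 4 + 9·6 = 58, valid modulo lcm(9, 8) = 72: x ≡ 58 (mod 72).
  Combine with x ≡ 4 (mod 18): gcd(72, 18) = 18; 4 - 58 = -54, which IS divisible by 18, so compatible.
    Write x = 58 + 72·t and substitute into x ≡ 4 (mod 18): 72·t ≡ 4 − 58 = -54 (mod 18).
    Divide the congruence (and modulus) by g = 18: 4·t ≡ -3 (mod 1).
    Modulo 1 every t works; take t = 0.
    Then x = 58 + 72·0 = 58, valid modulo lcm(72, 18) = 72: x ≡ 58 (mod 72).
Verify: 58 mod 9 = 4, 58 mod 8 = 2, 58 mod 18 = 4.

x ≡ 58 (mod 72).


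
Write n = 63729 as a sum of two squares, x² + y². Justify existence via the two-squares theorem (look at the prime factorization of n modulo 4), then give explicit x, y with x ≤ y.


Step 1: Factor n = 63729 = 3^2 · 73 · 97.
Step 2: Check the mod-4 condition on each prime factor: 3 ≡ 3 (mod 4), exponent 2 (must be even); 73 ≡ 1 (mod 4), exponent 1; 97 ≡ 1 (mod 4), exponent 1.
All primes ≡ 3 (mod 4) appear to even exponent (or don't appear), so by the two-squares theorem n IS expressible as a sum of two squares.
Step 3: Build a representation. Group n = k² · m with k = 3 and m = 73 · 97 = 7081 (a product of primes ≡ 1 (mod 4)); a representation of m scales to one of n via (k·x)² + (k·y)² = k²(x² + y²). Each prime p ≡ 1 (mod 4) is itself a sum of two squares; find a² by testing p − a² for a perfect square:
  73: 73 − 1² = 72, 73 − 2² = 69, 73 − 3² = 64 = 8² ⇒ 73 = 3² + 8².
  97: 97 − 1² = 96, 97 − 2² = 93, 97 − 3² = 88, 97 − 4² = 81 = 9² ⇒ 97 = 4² + 9².
  Combine using the Brahmagupta–Fibonacci identity (a² + b²)(c² + d²) = (ac − bd)² + (ad + bc)² = (ac + bd)² + (ad − bc)²:
  73 · 97 = 7081: from (3² + 8²)(4² + 9²), take (3·4 − 8·9, 3·9 + 8·4) = (12 − 72, 27 + 32) = (-60, 59); dropping signs (only squares matter) gives (60, 59); check 60² + 59² = 3600 + 3481 = 7081 ✓.
  Scale by k = 3: (3·60, 3·59) = (180, 177).
Step 4: Order so x ≤ y and verify: 177² + 180² = 31329 + 32400 = 63729 = n. ✓

n = 63729 = 177² + 180² (one valid representation with x ≤ y).


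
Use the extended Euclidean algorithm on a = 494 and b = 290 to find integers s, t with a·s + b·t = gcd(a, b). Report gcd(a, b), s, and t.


Euclidean algorithm on (494, 290) — divide until remainder is 0:
  494 = 1 · 290 + 204
  290 = 1 · 204 + 86
  204 = 2 · 86 + 32
  86 = 2 · 32 + 22
  32 = 1 · 22 + 10
  22 = 2 · 10 + 2
  10 = 5 · 2 + 0
gcd(494, 290) = 2.
Track Bezout coefficients alongside the remainders: start with r₀ = 494 = a·1 + b·0 (s = 1, t = 0) and r₁ = 290 = a·0 + b·1 (s = 0, t = 1); each new remainder r_{k+1} = r_{k-1} − q_k·r_k inherits s_{k+1} = s_{k-1} − q_k·s_k, t_{k+1} = t_{k-1} − q_k·t_k, so r_k = a·s_k + b·t_k at every step:
  q = 1: r = 204, s = 1 − 1·0 = 1, t = 0 − 1·1 = -1  (check: 494·1 + 290·(-1) = 204)
  q = 1: r = 86, s = 0 − 1·1 = -1, t = 1 − 1·(-1) = 2  (check: 494·(-1) + 290·2 = 86)
  q = 2: r = 32, s = 1 − 2·(-1) = 3, t = -1 − 2·2 = -5  (check: 494·3 + 290·(-5) = 32)
  q = 2: r = 22, s = -1 − 2·3 = -7, t = 2 − 2·(-5) = 12  (check: 494·(-7) + 290·12 = 22)
  q = 1: r = 10, s = 3 − 1·(-7) = 10, t = -5 − 1·12 = -17  (check: 494·10 + 290·(-17) = 10)
  q = 2: r = 2, s = -7 − 2·10 = -27, t = 12 − 2·(-17) = 46  (check: 494·(-27) + 290·46 = 2)
The row with r = 2 (the gcd) gives the Bezout coefficients s = -27, t = 46.
Result: 494 · (-27) + 290 · (46) = 2.

gcd(494, 290) = 2; s = -27, t = 46 (check: 494·(-27) + 290·46 = 2).


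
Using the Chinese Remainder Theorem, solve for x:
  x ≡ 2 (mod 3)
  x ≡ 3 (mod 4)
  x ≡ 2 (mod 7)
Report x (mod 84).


Moduli 3, 4, 7 are pairwise coprime; by CRT there is a unique solution modulo M = 3 · 4 · 7 = 84.
Solve pairwise, accumulating the modulus:
  Start with x ≡ 2 (mod 3).
  Combine with x ≡ 3 (mod 4): since gcd(3, 4) = 1, we get a unique residue mod 12.
    Write x = 2 + 3·t and substitute into x ≡ 3 (mod 4): 3·t ≡ 3 − 2 = 1 (mod 4).
    The inverse of 3 mod 4 is 3 (since 3·3 = 9 = 2·4 + 1), so t ≡ 3·1 = 3 ≡ 3 (mod 4).
    Then x = 2 + 3·3 = 11, valid modulo lcm(3, 4) = 12: x ≡ 11 (mod 12).
  Combine with x ≡ 2 (mod 7): since gcd(12, 7) = 1, we get a unique residue mod 84.
    Write x = 11 + 12·t and substitute into x ≡ 2 (mod 7): 12·t ≡ 2 − 11 = -9 (mod 7).
    Reduce coefficients mod 7: 5·t ≡ 5 (mod 7).
    The inverse of 5 mod 7 is 3 (since 5·3 = 15 = 2·7 + 1), so t ≡ 3·5 = 15 ≡ 1 (mod 7).
    Then x = 11 + 12·1 = 23, valid modulo lcm(12, 7) = 84: x ≡ 23 (mod 84).
Verify: 23 mod 3 = 2 ✓, 23 mod 4 = 3 ✓, 23 mod 7 = 2 ✓.

x ≡ 23 (mod 84).


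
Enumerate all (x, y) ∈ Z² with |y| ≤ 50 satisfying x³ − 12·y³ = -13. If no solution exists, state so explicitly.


The equation is x³ - 12y³ = -13. For fixed y, x³ = 12·y³ − 13, so a solution requires the RHS to be a perfect cube.
Strategy: iterate y from -50 to 50, compute RHS = 12·y³ − 13, and check whether it is a (positive or negative) perfect cube.
Check small values of y:
  y = 0: RHS = -13 is not a perfect cube.
  y = 1: RHS = -1 = (-1)³ ⇒ x = -1 works.
  y = -1: RHS = -25 is not a perfect cube.
  y = 2: RHS = 83 is not a perfect cube.
  y = -2: RHS = -109 is not a perfect cube.
  y = 3: RHS = 311 is not a perfect cube.
  y = -3: RHS = -337 is not a perfect cube.
Continuing the search up to |y| = 50 finds no further solutions beyond those listed.
Collected solutions: (-1, 1).

Solutions (with |y| ≤ 50): (-1, 1).


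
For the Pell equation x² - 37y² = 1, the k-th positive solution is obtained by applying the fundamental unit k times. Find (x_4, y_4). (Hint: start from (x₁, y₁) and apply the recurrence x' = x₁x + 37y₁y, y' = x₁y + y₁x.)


Step 1: Find the fundamental solution (x₁, y₁) of x² - 37y² = 1.
  Expand √37 as a continued fraction. a₀ = ⌊√37⌋ = 6; iterate m_{k+1} = d_k·a_k − m_k, d_{k+1} = (37 − m_{k+1}²)/d_k, a_{k+1} = ⌊(a₀ + m_{k+1})/d_{k+1}⌋ (starting m₀ = 0, d₀ = 1), with convergents p_k = a_k·p_{k-1} + p_{k-2}, q_k = a_k·q_{k-1} + q_{k-2} (p₋₁ = 1, q₋₁ = 0):
  k = 0: a₀ = 6; p₀/q₀ = 6/1; p₀² − 37·q₀² = 36 − 37 = -1.
  k = 1: m = 6, d = 1, a = ⌊(6 + 6)/1⌋ = 12; p/q = (12·6 + 1)/(12·1 + 0) = 73/12; p² − 37·q² = 5329 − 5328 = 1.
  The first convergent with p² − 37·q² = 1 gives the fundamental solution (x₁, y₁) = (73, 12).
Step 2: Apply the recurrence (x_{n+1}, y_{n+1}) = (x₁x_n + 37y₁y_n, x₁y_n + y₁x_n) repeatedly.
  From (x_1, y_1) = (73, 12): x_2 = 73·73 + 37·12·12 = 10657; y_2 = 73·12 + 12·73 = 1752.
  From (x_2, y_2) = (10657, 1752): x_3 = 73·10657 + 37·12·1752 = 1555849; y_3 = 73·1752 + 12·10657 = 255780.
  From (x_3, y_3) = (1555849, 255780): x_4 = 73·1555849 + 37·12·255780 = 227143297; y_4 = 73·255780 + 12·1555849 = 37342128.
Step 3: Verify x_4² - 37·y_4² = 51594077372030209 - 51594077372030208 = 1 (should be 1). ✓

(x_1, y_1) = (73, 12); (x_4, y_4) = (227143297, 37342128).


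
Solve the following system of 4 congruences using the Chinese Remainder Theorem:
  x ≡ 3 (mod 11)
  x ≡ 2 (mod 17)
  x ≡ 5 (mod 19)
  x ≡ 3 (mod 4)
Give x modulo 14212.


Product of moduli M = 11 · 17 · 19 · 4 = 14212.
Merge one congruence at a time:
  Start: x ≡ 3 (mod 11).
  Combine with x ≡ 2 (mod 17); new modulus lcm = 187.
    Write x = 3 + 11·t and substitute into x ≡ 2 (mod 17): 11·t ≡ 2 − 3 = -1 (mod 17).
    Reduce coefficients mod 17: 11·t ≡ 16 (mod 17).
    The inverse of 11 mod 17 is 14 (since 11·14 = 154 = 9·17 + 1), so t ≡ 14·16 = 224 ≡ 3 (mod 17).
    Then x = 3 + 11·3 = 36, valid modulo lcm(11, 17) = 187: x ≡ 36 (mod 187).
  Combine with x ≡ 5 (mod 19); new modulus lcm = 3553.
    Write x = 36 + 187·t and substitute into x ≡ 5 (mod 19): 187·t ≡ 5 − 36 = -31 (mod 19).
    Reduce coefficients mod 19: 16·t ≡ 7 (mod 19).
    The inverse of 16 mod 19 is 6 (since 16·6 = 96 = 5·19 + 1), so t ≡ 6·7 = 42 ≡ 4 (mod 19).
    Then x = 36 + 187·4 = 784, valid modulo lcm(187, 19) = 3553: x ≡ 784 (mod 3553).
  Combine with x ≡ 3 (mod 4); new modulus lcm = 14212.
    Write x = 784 + 3553·t and substitute into x ≡ 3 (mod 4): 3553·t ≡ 3 − 784 = -781 (mod 4).
    Reduce coefficients mod 4: 1·t ≡ 3 (mod 4).
    So t ≡ 3 (mod 4).
    Then x = 784 + 3553·3 = 11443, valid modulo lcm(3553, 4) = 14212: x ≡ 11443 (mod 14212).
Verify against each original: 11443 mod 11 = 3, 11443 mod 17 = 2, 11443 mod 19 = 5, 11443 mod 4 = 3.

x ≡ 11443 (mod 14212).


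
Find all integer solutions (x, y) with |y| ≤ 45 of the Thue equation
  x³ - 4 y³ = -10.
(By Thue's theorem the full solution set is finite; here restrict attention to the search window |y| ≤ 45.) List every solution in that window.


The equation is x³ - 4y³ = -10. For fixed y, x³ = 4·y³ − 10, so a solution requires the RHS to be a perfect cube.
Strategy: iterate y from -45 to 45, compute RHS = 4·y³ − 10, and check whether it is a (positive or negative) perfect cube.
Check small values of y:
  y = 0: RHS = -10 is not a perfect cube.
  y = 1: RHS = -6 is not a perfect cube.
  y = -1: RHS = -14 is not a perfect cube.
  y = 2: RHS = 22 is not a perfect cube.
  y = -2: RHS = -42 is not a perfect cube.
  y = 3: RHS = 98 is not a perfect cube.
  y = -3: RHS = -118 is not a perfect cube.
Continuing the search up to |y| = 45 finds no solutions either.
No (x, y) in the scanned range satisfies the equation.

No integer solutions with |y| ≤ 45.


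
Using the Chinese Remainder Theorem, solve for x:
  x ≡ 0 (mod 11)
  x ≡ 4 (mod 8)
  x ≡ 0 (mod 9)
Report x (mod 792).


Moduli 11, 8, 9 are pairwise coprime; by CRT there is a unique solution modulo M = 11 · 8 · 9 = 792.
Solve pairwise, accumulating the modulus:
  Start with x ≡ 0 (mod 11).
  Combine with x ≡ 4 (mod 8): since gcd(11, 8) = 1, we get a unique residue mod 88.
    Write x = 0 + 11·t and substitute into x ≡ 4 (mod 8): 11·t ≡ 4 − 0 = 4 (mod 8).
    Reduce coefficients mod 8: 3·t ≡ 4 (mod 8).
    The inverse of 3 mod 8 is 3 (since 3·3 = 9 = 1·8 + 1), so t ≡ 3·4 = 12 ≡ 4 (mod 8).
    Then x = 0 + 11·4 = 44, valid modulo lcm(11, 8) = 88: x ≡ 44 (mod 88).
  Combine with x ≡ 0 (mod 9): since gcd(88, 9) = 1, we get a unique residue mod 792.
    Write x = 44 + 88·t and substitute into x ≡ 0 (mod 9): 88·t ≡ 0 − 44 = -44 (mod 9).
    Reduce coefficients mod 9: 7·t ≡ 1 (mod 9).
    The inverse of 7 mod 9 is 4 (since 7·4 = 28 = 3·9 + 1), so t ≡ 4·1 = 4 ≡ 4 (mod 9).
    Then x = 44 + 88·4 = 396, valid modulo lcm(88, 9) = 792: x ≡ 396 (mod 792).
Verify: 396 mod 11 = 0 ✓, 396 mod 8 = 4 ✓, 396 mod 9 = 0 ✓.

x ≡ 396 (mod 792).


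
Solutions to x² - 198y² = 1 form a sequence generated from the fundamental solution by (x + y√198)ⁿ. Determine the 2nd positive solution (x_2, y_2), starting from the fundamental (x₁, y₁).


Step 1: Find the fundamental solution (x₁, y₁) of x² - 198y² = 1.
  Expand √198 as a continued fraction. a₀ = ⌊√198⌋ = 14; iterate m_{k+1} = d_k·a_k − m_k, d_{k+1} = (198 − m_{k+1}²)/d_k, a_{k+1} = ⌊(a₀ + m_{k+1})/d_{k+1}⌋ (starting m₀ = 0, d₀ = 1), with convergents p_k = a_k·p_{k-1} + p_{k-2}, q_k = a_k·q_{k-1} + q_{k-2} (p₋₁ = 1, q₋₁ = 0):
  k = 0: a₀ = 14; p₀/q₀ = 14/1; p₀² − 198·q₀² = 196 − 198 = -2.
  k = 1: m = 14, d = 2, a = ⌊(14 + 14)/2⌋ = 14; p/q = (14·14 + 1)/(14·1 + 0) = 197/14; p² − 198·q² = 38809 − 38808 = 1.
  The first convergent with p² − 198·q² = 1 gives the fundamental solution (x₁, y₁) = (197, 14).
Step 2: Apply the recurrence (x_{n+1}, y_{n+1}) = (x₁x_n + 198y₁y_n, x₁y_n + y₁x_n) repeatedly.
  From (x_1, y_1) = (197, 14): x_2 = 197·197 + 198·14·14 = 77617; y_2 = 197·14 + 14·197 = 5516.
Step 3: Verify x_2² - 198·y_2² = 6024398689 - 6024398688 = 1 (should be 1). ✓

(x_1, y_1) = (197, 14); (x_2, y_2) = (77617, 5516).


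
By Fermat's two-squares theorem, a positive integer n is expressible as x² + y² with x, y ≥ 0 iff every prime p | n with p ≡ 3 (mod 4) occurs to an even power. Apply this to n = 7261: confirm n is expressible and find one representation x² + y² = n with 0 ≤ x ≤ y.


Step 1: Factor n = 7261 = 53 · 137.
Step 2: Check the mod-4 condition on each prime factor: 53 ≡ 1 (mod 4), exponent 1; 137 ≡ 1 (mod 4), exponent 1.
All primes ≡ 3 (mod 4) appear to even exponent (or don't appear), so by the two-squares theorem n IS expressible as a sum of two squares.
Step 3: Build a representation. Here n = 53 · 137 is a product of primes ≡ 1 (mod 4). Each prime p ≡ 1 (mod 4) is itself a sum of two squares; find a² by testing p − a² for a perfect square:
  53: 53 − 1² = 52, 53 − 2² = 49 = 7² ⇒ 53 = 2² + 7².
  137: 137 − 1² = 136, 137 − 2² = 133, 137 − 3² = 128, 137 − 4² = 121 = 11² ⇒ 137 = 4² + 11².
  Combine using the Brahmagupta–Fibonacci identity (a² + b²)(c² + d²) = (ac − bd)² + (ad + bc)² = (ac + bd)² + (ad − bc)²:
  53 · 137 = 7261: from (2² + 7²)(4² + 11²), take (2·4 − 7·11, 2·11 + 7·4) = (8 − 77, 22 + 28) = (-69, 50); dropping signs (only squares matter) gives (69, 50); check 69² + 50² = 4761 + 2500 = 7261 ✓.
Step 4: Order so x ≤ y and verify: 50² + 69² = 2500 + 4761 = 7261 = n. ✓

n = 7261 = 50² + 69² (one valid representation with x ≤ y).


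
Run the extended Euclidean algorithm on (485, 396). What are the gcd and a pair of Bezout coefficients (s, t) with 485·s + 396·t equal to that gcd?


Euclidean algorithm on (485, 396) — divide until remainder is 0:
  485 = 1 · 396 + 89
  396 = 4 · 89 + 40
  89 = 2 · 40 + 9
  40 = 4 · 9 + 4
  9 = 2 · 4 + 1
  4 = 4 · 1 + 0
gcd(485, 396) = 1.
Track Bezout coefficients alongside the remainders: start with r₀ = 485 = a·1 + b·0 (s = 1, t = 0) and r₁ = 396 = a·0 + b·1 (s = 0, t = 1); each new remainder r_{k+1} = r_{k-1} − q_k·r_k inherits s_{k+1} = s_{k-1} − q_k·s_k, t_{k+1} = t_{k-1} − q_k·t_k, so r_k = a·s_k + b·t_k at every step:
  q = 1: r = 89, s = 1 − 1·0 = 1, t = 0 − 1·1 = -1  (check: 485·1 + 396·(-1) = 89)
  q = 4: r = 40, s = 0 − 4·1 = -4, t = 1 − 4·(-1) = 5  (check: 485·(-4) + 396·5 = 40)
  q = 2: r = 9, s = 1 − 2·(-4) = 9, t = -1 − 2·5 = -11  (check: 485·9 + 396·(-11) = 9)
  q = 4: r = 4, s = -4 − 4·9 = -40, t = 5 − 4·(-11) = 49  (check: 485·(-40) + 396·49 = 4)
  q = 2: r = 1, s = 9 − 2·(-40) = 89, t = -11 − 2·49 = -109  (check: 485·89 + 396·(-109) = 1)
The row with r = 1 (the gcd) gives the Bezout coefficients s = 89, t = -109.
Result: 485 · (89) + 396 · (-109) = 1.

gcd(485, 396) = 1; s = 89, t = -109 (check: 485·89 + 396·(-109) = 1).


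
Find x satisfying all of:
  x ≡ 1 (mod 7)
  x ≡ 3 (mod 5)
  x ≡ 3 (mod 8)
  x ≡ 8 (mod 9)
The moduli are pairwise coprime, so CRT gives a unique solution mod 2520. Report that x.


Product of moduli M = 7 · 5 · 8 · 9 = 2520.
Merge one congruence at a time:
  Start: x ≡ 1 (mod 7).
  Combine with x ≡ 3 (mod 5); new modulus lcm = 35.
    Write x = 1 + 7·t and substitute into x ≡ 3 (mod 5): 7·t ≡ 3 − 1 = 2 (mod 5).
    Reduce coefficients mod 5: 2·t ≡ 2 (mod 5).
    The inverse of 2 mod 5 is 3 (since 2·3 = 6 = 1·5 + 1), so t ≡ 3·2 = 6 ≡ 1 (mod 5).
    Then x = 1 + 7·1 = 8, valid modulo lcm(7, 5) = 35: x ≡ 8 (mod 35).
  Combine with x ≡ 3 (mod 8); new modulus lcm = 280.
    Write x = 8 + 35·t and substitute into x ≡ 3 (mod 8): 35·t ≡ 3 − 8 = -5 (mod 8).
    Reduce coefficients mod 8: 3·t ≡ 3 (mod 8).
    The inverse of 3 mod 8 is 3 (since 3·3 = 9 = 1·8 + 1), so t ≡ 3·3 = 9 ≡ 1 (mod 8).
    Then x = 8 + 35·1 = 43, valid modulo lcm(35, 8) = 280: x ≡ 43 (mod 280).
  Combine with x ≡ 8 (mod 9); new modulus lcm = 2520.
    Write x = 43 + 280·t and substitute into x ≡ 8 (mod 9): 280·t ≡ 8 − 43 = -35 (mod 9).
    Reduce coefficients mod 9: 1·t ≡ 1 (mod 9).
    So t ≡ 1 (mod 9).
    Then x = 43 + 280·1 = 323, valid modulo lcm(280, 9) = 2520: x ≡ 323 (mod 2520).
Verify against each original: 323 mod 7 = 1, 323 mod 5 = 3, 323 mod 8 = 3, 323 mod 9 = 8.

x ≡ 323 (mod 2520).


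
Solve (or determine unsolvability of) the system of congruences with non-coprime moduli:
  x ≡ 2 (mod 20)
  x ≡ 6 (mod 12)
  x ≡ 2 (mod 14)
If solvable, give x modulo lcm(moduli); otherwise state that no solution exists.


Moduli 20, 12, 14 are not pairwise coprime, so CRT works modulo lcm(m_i) when all pairwise compatibility conditions hold.
Pairwise compatibility: gcd(m_i, m_j) must divide a_i - a_j for every pair.
Merge one congruence at a time:
  Start: x ≡ 2 (mod 20).
  Combine with x ≡ 6 (mod 12): gcd(20, 12) = 4; 6 - 2 = 4, which IS divisible by 4, so compatible.
    Write x = 2 + 20·t and substitute into x ≡ 6 (mod 12): 20·t ≡ 6 − 2 = 4 (mod 12).
    Divide the congruence (and modulus) by g = 4: 5·t ≡ 1 (mod 3).
    Reduce coefficients mod 3: 2·t ≡ 1 (mod 3).
    The inverse of 2 mod 3 is 2 (since 2·2 = 4 = 1·3 + 1), so t ≡ 2·1 = 2 ≡ 2 (mod 3).
    Then x = 2 + 20·2 = 42, valid modulo lcm(20, 12) = 60: x ≡ 42 (mod 60).
  Combine with x ≡ 2 (mod 14): gcd(60, 14) = 2; 2 - 42 = -40, which IS divisible by 2, so compatible.
    Write x = 42 + 60·t and substitute into x ≡ 2 (mod 14): 60·t ≡ 2 − 42 = -40 (mod 14).
    Divide the congruence (and modulus) by g = 2: 30·t ≡ -20 (mod 7).
    Reduce coefficients mod 7: 2·t ≡ 1 (mod 7).
    The inverse of 2 mod 7 is 4 (since 2·4 = 8 = 1·7 + 1), so t ≡ 4·1 = 4 ≡ 4 (mod 7).
    Then x = 42 + 60·4 = 282, valid modulo lcm(60, 14) = 420: x ≡ 282 (mod 420).
Verify: 282 mod 20 = 2, 282 mod 12 = 6, 282 mod 14 = 2.

x ≡ 282 (mod 420).


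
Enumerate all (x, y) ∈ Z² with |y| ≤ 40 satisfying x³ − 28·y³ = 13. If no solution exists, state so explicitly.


The equation is x³ - 28y³ = 13. For fixed y, x³ = 28·y³ + 13, so a solution requires the RHS to be a perfect cube.
Strategy: iterate y from -40 to 40, compute RHS = 28·y³ + 13, and check whether it is a (positive or negative) perfect cube.
Check small values of y:
  y = 0: RHS = 13 is not a perfect cube.
  y = 1: RHS = 41 is not a perfect cube.
  y = -1: RHS = -15 is not a perfect cube.
  y = 2: RHS = 237 is not a perfect cube.
  y = -2: RHS = -211 is not a perfect cube.
  y = 3: RHS = 769 is not a perfect cube.
  y = -3: RHS = -743 is not a perfect cube.
Continuing the search up to |y| = 40 finds no solutions either.
No (x, y) in the scanned range satisfies the equation.

No integer solutions with |y| ≤ 40.


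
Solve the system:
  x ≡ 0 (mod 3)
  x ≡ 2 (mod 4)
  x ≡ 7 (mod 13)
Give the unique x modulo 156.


Moduli 3, 4, 13 are pairwise coprime; by CRT there is a unique solution modulo M = 3 · 4 · 13 = 156.
Solve pairwise, accumulating the modulus:
  Start with x ≡ 0 (mod 3).
  Combine with x ≡ 2 (mod 4): since gcd(3, 4) = 1, we get a unique residue mod 12.
    Write x = 0 + 3·t and substitute into x ≡ 2 (mod 4): 3·t ≡ 2 − 0 = 2 (mod 4).
    The inverse of 3 mod 4 is 3 (since 3·3 = 9 = 2·4 + 1), so t ≡ 3·2 = 6 ≡ 2 (mod 4).
    Then x = 0 + 3·2 = 6, valid modulo lcm(3, 4) = 12: x ≡ 6 (mod 12).
  Combine with x ≡ 7 (mod 13): since gcd(12, 13) = 1, we get a unique residue mod 156.
    Write x = 6 + 12·t and substitute into x ≡ 7 (mod 13): 12·t ≡ 7 − 6 = 1 (mod 13).
    The inverse of 12 mod 13 is 12 (since 12·12 = 144 = 11·13 + 1), so t ≡ 12·1 = 12 ≡ 12 (mod 13).
    Then x = 6 + 12·12 = 150, valid modulo lcm(12, 13) = 156: x ≡ 150 (mod 156).
Verify: 150 mod 3 = 0 ✓, 150 mod 4 = 2 ✓, 150 mod 13 = 7 ✓.

x ≡ 150 (mod 156).


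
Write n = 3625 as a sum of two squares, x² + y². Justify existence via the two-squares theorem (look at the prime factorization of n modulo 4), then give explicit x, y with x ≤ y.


Step 1: Factor n = 3625 = 5^3 · 29.
Step 2: Check the mod-4 condition on each prime factor: 5 ≡ 1 (mod 4), exponent 3; 29 ≡ 1 (mod 4), exponent 1.
All primes ≡ 3 (mod 4) appear to even exponent (or don't appear), so by the two-squares theorem n IS expressible as a sum of two squares.
Step 3: Build a representation. Group n = k² · m with k = 5 and m = 5 · 29 = 145 (a product of primes ≡ 1 (mod 4)); a representation of m scales to one of n via (k·x)² + (k·y)² = k²(x² + y²). Each prime p ≡ 1 (mod 4) is itself a sum of two squares; find a² by testing p − a² for a perfect square:
  5: 5 − 1² = 4 = 2² ⇒ 5 = 1² + 2².
  29: 29 − 1² = 28, 29 − 2² = 25 = 5² ⇒ 29 = 2² + 5².
  Combine using the Brahmagupta–Fibonacci identity (a² + b²)(c² + d²) = (ac − bd)² + (ad + bc)² = (ac + bd)² + (ad − bc)²:
  5 · 29 = 145: from (1² + 2²)(2² + 5²), take (1·2 − 2·5, 1·5 + 2·2) = (2 − 10, 5 + 4) = (-8, 9); dropping signs (only squares matter) gives (8, 9); check 8² + 9² = 64 + 81 = 145 ✓.
  Scale by k = 5: (5·8, 5·9) = (40, 45).
Step 4: Order so x ≤ y and verify: 40² + 45² = 1600 + 2025 = 3625 = n. ✓

n = 3625 = 40² + 45² (one valid representation with x ≤ y).


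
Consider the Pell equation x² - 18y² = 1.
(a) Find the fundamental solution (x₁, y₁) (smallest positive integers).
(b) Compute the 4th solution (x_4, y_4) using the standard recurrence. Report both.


Step 1: Find the fundamental solution (x₁, y₁) of x² - 18y² = 1.
  Expand √18 as a continued fraction. a₀ = ⌊√18⌋ = 4; iterate m_{k+1} = d_k·a_k − m_k, d_{k+1} = (18 − m_{k+1}²)/d_k, a_{k+1} = ⌊(a₀ + m_{k+1})/d_{k+1}⌋ (starting m₀ = 0, d₀ = 1), with convergents p_k = a_k·p_{k-1} + p_{k-2}, q_k = a_k·q_{k-1} + q_{k-2} (p₋₁ = 1, q₋₁ = 0):
  k = 0: a₀ = 4; p₀/q₀ = 4/1; p₀² − 18·q₀² = 16 − 18 = -2.
  k = 1: m = 4, d = 2, a = ⌊(4 + 4)/2⌋ = 4; p/q = (4·4 + 1)/(4·1 + 0) = 17/4; p² − 18·q² = 289 − 288 = 1.
  The first convergent with p² − 18·q² = 1 gives the fundamental solution (x₁, y₁) = (17, 4).
Step 2: Apply the recurrence (x_{n+1}, y_{n+1}) = (x₁x_n + 18y₁y_n, x₁y_n + y₁x_n) repeatedly.
  From (x_1, y_1) = (17, 4): x_2 = 17·17 + 18·4·4 = 577; y_2 = 17·4 + 4·17 = 136.
  From (x_2, y_2) = (577, 136): x_3 = 17·577 + 18·4·136 = 19601; y_3 = 17·136 + 4·577 = 4620.
  From (x_3, y_3) = (19601, 4620): x_4 = 17·19601 + 18·4·4620 = 665857; y_4 = 17·4620 + 4·19601 = 156944.
Step 3: Verify x_4² - 18·y_4² = 443365544449 - 443365544448 = 1 (should be 1). ✓

(x_1, y_1) = (17, 4); (x_4, y_4) = (665857, 156944).


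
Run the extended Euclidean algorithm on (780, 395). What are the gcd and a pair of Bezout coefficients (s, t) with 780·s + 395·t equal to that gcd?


Euclidean algorithm on (780, 395) — divide until remainder is 0:
  780 = 1 · 395 + 385
  395 = 1 · 385 + 10
  385 = 38 · 10 + 5
  10 = 2 · 5 + 0
gcd(780, 395) = 5.
Track Bezout coefficients alongside the remainders: start with r₀ = 780 = a·1 + b·0 (s = 1, t = 0) and r₁ = 395 = a·0 + b·1 (s = 0, t = 1); each new remainder r_{k+1} = r_{k-1} − q_k·r_k inherits s_{k+1} = s_{k-1} − q_k·s_k, t_{k+1} = t_{k-1} − q_k·t_k, so r_k = a·s_k + b·t_k at every step:
  q = 1: r = 385, s = 1 − 1·0 = 1, t = 0 − 1·1 = -1  (check: 780·1 + 395·(-1) = 385)
  q = 1: r = 10, s = 0 − 1·1 = -1, t = 1 − 1·(-1) = 2  (check: 780·(-1) + 395·2 = 10)
  q = 38: r = 5, s = 1 − 38·(-1) = 39, t = -1 − 38·2 = -77  (check: 780·39 + 395·(-77) = 5)
The row with r = 5 (the gcd) gives the Bezout coefficients s = 39, t = -77.
Result: 780 · (39) + 395 · (-77) = 5.

gcd(780, 395) = 5; s = 39, t = -77 (check: 780·39 + 395·(-77) = 5).


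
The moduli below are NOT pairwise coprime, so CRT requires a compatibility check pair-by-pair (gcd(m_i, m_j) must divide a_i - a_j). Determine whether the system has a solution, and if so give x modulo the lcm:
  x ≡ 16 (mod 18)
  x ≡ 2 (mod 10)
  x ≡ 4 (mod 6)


Moduli 18, 10, 6 are not pairwise coprime, so CRT works modulo lcm(m_i) when all pairwise compatibility conditions hold.
Pairwise compatibility: gcd(m_i, m_j) must divide a_i - a_j for every pair.
Merge one congruence at a time:
  Start: x ≡ 16 (mod 18).
  Combine with x ≡ 2 (mod 10): gcd(18, 10) = 2; 2 - 16 = -14, which IS divisible by 2, so compatible.
    Write x = 16 + 18·t and substitute into x ≡ 2 (mod 10): 18·t ≡ 2 − 16 = -14 (mod 10).
    Divide the congruence (and modulus) by g = 2: 9·t ≡ -7 (mod 5).
    Reduce coefficients mod 5: 4·t ≡ 3 (mod 5).
    The inverse of 4 mod 5 is 4 (since 4·4 = 16 = 3·5 + 1), so t ≡ 4·3 = 12 ≡ 2 (mod 5).
    Then x = 16 + 18·2 = 52, valid modulo lcm(18, 10) = 90: x ≡ 52 (mod 90).
  Combine with x ≡ 4 (mod 6): gcd(90, 6) = 6; 4 - 52 = -48, which IS divisible by 6, so compatible.
    Write x = 52 + 90·t and substitute into x ≡ 4 (mod 6): 90·t ≡ 4 − 52 = -48 (mod 6).
    Divide the congruence (and modulus) by g = 6: 15·t ≡ -8 (mod 1).
    Modulo 1 every t works; take t = 0.
    Then x = 52 + 90·0 = 52, valid modulo lcm(90, 6) = 90: x ≡ 52 (mod 90).
Verify: 52 mod 18 = 16, 52 mod 10 = 2, 52 mod 6 = 4.

x ≡ 52 (mod 90).


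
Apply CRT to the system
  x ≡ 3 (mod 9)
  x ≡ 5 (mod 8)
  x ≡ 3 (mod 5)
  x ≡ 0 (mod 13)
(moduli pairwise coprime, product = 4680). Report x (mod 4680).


Product of moduli M = 9 · 8 · 5 · 13 = 4680.
Merge one congruence at a time:
  Start: x ≡ 3 (mod 9).
  Combine with x ≡ 5 (mod 8); new modulus lcm = 72.
    Write x = 3 + 9·t and substitute into x ≡ 5 (mod 8): 9·t ≡ 5 − 3 = 2 (mod 8).
    Reduce coefficients mod 8: 1·t ≡ 2 (mod 8).
    So t ≡ 2 (mod 8).
    Then x = 3 + 9·2 = 21, valid modulo lcm(9, 8) = 72: x ≡ 21 (mod 72).
  Combine with x ≡ 3 (mod 5); new modulus lcm = 360.
    Write x = 21 + 72·t and substitute into x ≡ 3 (mod 5): 72·t ≡ 3 − 21 = -18 (mod 5).
    Reduce coefficients mod 5: 2·t ≡ 2 (mod 5).
    The inverse of 2 mod 5 is 3 (since 2·3 = 6 = 1·5 + 1), so t ≡ 3·2 = 6 ≡ 1 (mod 5).
    Then x = 21 + 72·1 = 93, valid modulo lcm(72, 5) = 360: x ≡ 93 (mod 360).
  Combine with x ≡ 0 (mod 13); new modulus lcm = 4680.
    Write x = 93 + 360·t and substitute into x ≡ 0 (mod 13): 360·t ≡ 0 − 93 = -93 (mod 13).
    Reduce coefficients mod 13: 9·t ≡ 11 (mod 13).
    The inverse of 9 mod 13 is 3 (since 9·3 = 27 = 2·13 + 1), so t ≡ 3·11 = 33 ≡ 7 (mod 13).
    Then x = 93 + 360·7 = 2613, valid modulo lcm(360, 13) = 4680: x ≡ 2613 (mod 4680).
Verify against each original: 2613 mod 9 = 3, 2613 mod 8 = 5, 2613 mod 5 = 3, 2613 mod 13 = 0.

x ≡ 2613 (mod 4680).


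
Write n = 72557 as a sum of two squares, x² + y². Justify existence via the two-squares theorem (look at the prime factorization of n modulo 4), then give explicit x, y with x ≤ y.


Step 1: Factor n = 72557 = 37^2 · 53.
Step 2: Check the mod-4 condition on each prime factor: 37 ≡ 1 (mod 4), exponent 2; 53 ≡ 1 (mod 4), exponent 1.
All primes ≡ 3 (mod 4) appear to even exponent (or don't appear), so by the two-squares theorem n IS expressible as a sum of two squares.
Step 3: Build a representation. Here n = 37 · 37 · 53 is a product of primes ≡ 1 (mod 4). Each prime p ≡ 1 (mod 4) is itself a sum of two squares; find a² by testing p − a² for a perfect square:
  37: 37 − 1² = 36 = 6² ⇒ 37 = 1² + 6².
  53: 53 − 1² = 52, 53 − 2² = 49 = 7² ⇒ 53 = 2² + 7².
  Combine using the Brahmagupta–Fibonacci identity (a² + b²)(c² + d²) = (ac − bd)² + (ad + bc)² = (ac + bd)² + (ad − bc)²:
  37 · 37 = 1369: from (1² + 6²)(1² + 6²), take (1·1 − 6·6, 1·6 + 6·1) = (1 − 36, 6 + 6) = (-35, 12); dropping signs (only squares matter) gives (35, 12); check 35² + 12² = 1225 + 144 = 1369 ✓.
  1369 · 53 = 72557: from (35² + 12²)(2² + 7²), take (35·2 − 12·7, 35·7 + 12·2) = (70 − 84, 245 + 24) = (-14, 269); dropping signs (only squares matter) gives (14, 269); check 14² + 269² = 196 + 72361 = 72557 ✓.
Step 4: Order so x ≤ y and verify: 14² + 269² = 196 + 72361 = 72557 = n. ✓

n = 72557 = 14² + 269² (one valid representation with x ≤ y).


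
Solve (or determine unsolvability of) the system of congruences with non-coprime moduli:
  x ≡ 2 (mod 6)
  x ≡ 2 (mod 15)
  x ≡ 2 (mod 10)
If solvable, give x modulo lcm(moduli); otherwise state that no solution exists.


Moduli 6, 15, 10 are not pairwise coprime, so CRT works modulo lcm(m_i) when all pairwise compatibility conditions hold.
Pairwise compatibility: gcd(m_i, m_j) must divide a_i - a_j for every pair.
Merge one congruence at a time:
  Start: x ≡ 2 (mod 6).
  Combine with x ≡ 2 (mod 15): gcd(6, 15) = 3; 2 - 2 = 0, which IS divisible by 3, so compatible.
    Write x = 2 + 6·t and substitute into x ≡ 2 (mod 15): 6·t ≡ 2 − 2 = 0 (mod 15).
    Divide the congruence (and modulus) by g = 3: 2·t ≡ 0 (mod 5).
    The inverse of 2 mod 5 is 3 (since 2·3 = 6 = 1·5 + 1), so t ≡ 3·0 = 0 ≡ 0 (mod 5).
    Then x = 2 + 6·0 = 2, valid modulo lcm(6, 15) = 30: x ≡ 2 (mod 30).
  Combine with x ≡ 2 (mod 10): gcd(30, 10) = 10; 2 - 2 = 0, which IS divisible by 10, so compatible.
    Write x = 2 + 30·t and substitute into x ≡ 2 (mod 10): 30·t ≡ 2 − 2 = 0 (mod 10).
    Divide the congruence (and modulus) by g = 10: 3·t ≡ 0 (mod 1).
    Modulo 1 every t works; take t = 0.
    Then x = 2 + 30·0 = 2, valid modulo lcm(30, 10) = 30: x ≡ 2 (mod 30).
Verify: 2 mod 6 = 2, 2 mod 15 = 2, 2 mod 10 = 2.

x ≡ 2 (mod 30).


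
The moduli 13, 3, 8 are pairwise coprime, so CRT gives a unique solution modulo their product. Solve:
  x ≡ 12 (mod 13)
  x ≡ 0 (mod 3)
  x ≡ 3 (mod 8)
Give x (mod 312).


Moduli 13, 3, 8 are pairwise coprime; by CRT there is a unique solution modulo M = 13 · 3 · 8 = 312.
Solve pairwise, accumulating the modulus:
  Start with x ≡ 12 (mod 13).
  Combine with x ≡ 0 (mod 3): since gcd(13, 3) = 1, we get a unique residue mod 39.
    Write x = 12 + 13·t and substitute into x ≡ 0 (mod 3): 13·t ≡ 0 − 12 = -12 (mod 3).
    Reduce coefficients mod 3: 1·t ≡ 0 (mod 3).
    So t ≡ 0 (mod 3).
    Then x = 12 + 13·0 = 12, valid modulo lcm(13, 3) = 39: x ≡ 12 (mod 39).
  Combine with x ≡ 3 (mod 8): since gcd(39, 8) = 1, we get a unique residue mod 312.
    Write x = 12 + 39·t and substitute into x ≡ 3 (mod 8): 39·t ≡ 3 − 12 = -9 (mod 8).
    Reduce coefficients mod 8: 7·t ≡ 7 (mod 8).
    The inverse of 7 mod 8 is 7 (since 7·7 = 49 = 6·8 + 1), so t ≡ 7·7 = 49 ≡ 1 (mod 8).
    Then x = 12 + 39·1 = 51, valid modulo lcm(39, 8) = 312: x ≡ 51 (mod 312).
Verify: 51 mod 13 = 12 ✓, 51 mod 3 = 0 ✓, 51 mod 8 = 3 ✓.

x ≡ 51 (mod 312).


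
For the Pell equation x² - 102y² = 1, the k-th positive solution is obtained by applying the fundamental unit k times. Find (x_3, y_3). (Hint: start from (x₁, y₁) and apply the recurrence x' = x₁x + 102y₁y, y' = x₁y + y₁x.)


Step 1: Find the fundamental solution (x₁, y₁) of x² - 102y² = 1.
  Expand √102 as a continued fraction. a₀ = ⌊√102⌋ = 10; iterate m_{k+1} = d_k·a_k − m_k, d_{k+1} = (102 − m_{k+1}²)/d_k, a_{k+1} = ⌊(a₀ + m_{k+1})/d_{k+1}⌋ (starting m₀ = 0, d₀ = 1), with convergents p_k = a_k·p_{k-1} + p_{k-2}, q_k = a_k·q_{k-1} + q_{k-2} (p₋₁ = 1, q₋₁ = 0):
  k = 0: a₀ = 10; p₀/q₀ = 10/1; p₀² − 102·q₀² = 100 − 102 = -2.
  k = 1: m = 10, d = 2, a = ⌊(10 + 10)/2⌋ = 10; p/q = (10·10 + 1)/(10·1 + 0) = 101/10; p² − 102·q² = 10201 − 10200 = 1.
  The first convergent with p² − 102·q² = 1 gives the fundamental solution (x₁, y₁) = (101, 10).
Step 2: Apply the recurrence (x_{n+1}, y_{n+1}) = (x₁x_n + 102y₁y_n, x₁y_n + y₁x_n) repeatedly.
  From (x_1, y_1) = (101, 10): x_2 = 101·101 + 102·10·10 = 20401; y_2 = 101·10 + 10·101 = 2020.
  From (x_2, y_2) = (20401, 2020): x_3 = 101·20401 + 102·10·2020 = 4120901; y_3 = 101·2020 + 10·20401 = 408030.
Step 3: Verify x_3² - 102·y_3² = 16981825051801 - 16981825051800 = 1 (should be 1). ✓

(x_1, y_1) = (101, 10); (x_3, y_3) = (4120901, 408030).


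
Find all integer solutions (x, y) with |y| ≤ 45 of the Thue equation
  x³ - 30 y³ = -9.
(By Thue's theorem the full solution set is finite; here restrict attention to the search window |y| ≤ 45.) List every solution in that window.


The equation is x³ - 30y³ = -9. For fixed y, x³ = 30·y³ − 9, so a solution requires the RHS to be a perfect cube.
Strategy: iterate y from -45 to 45, compute RHS = 30·y³ − 9, and check whether it is a (positive or negative) perfect cube.
Check small values of y:
  y = 0: RHS = -9 is not a perfect cube.
  y = 1: RHS = 21 is not a perfect cube.
  y = -1: RHS = -39 is not a perfect cube.
  y = 2: RHS = 231 is not a perfect cube.
  y = -2: RHS = -249 is not a perfect cube.
  y = 3: RHS = 801 is not a perfect cube.
  y = -3: RHS = -819 is not a perfect cube.
Continuing the search up to |y| = 45 finds no solutions either.
No (x, y) in the scanned range satisfies the equation.

No integer solutions with |y| ≤ 45.


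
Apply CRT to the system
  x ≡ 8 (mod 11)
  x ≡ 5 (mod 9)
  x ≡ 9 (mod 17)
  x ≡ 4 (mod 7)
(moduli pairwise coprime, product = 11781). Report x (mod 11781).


Product of moduli M = 11 · 9 · 17 · 7 = 11781.
Merge one congruence at a time:
  Start: x ≡ 8 (mod 11).
  Combine with x ≡ 5 (mod 9); new modulus lcm = 99.
    Write x = 8 + 11·t and substitute into x ≡ 5 (mod 9): 11·t ≡ 5 − 8 = -3 (mod 9).
    Reduce coefficients mod 9: 2·t ≡ 6 (mod 9).
    The inverse of 2 mod 9 is 5 (since 2·5 = 10 = 1·9 + 1), so t ≡ 5·6 = 30 ≡ 3 (mod 9).
    Then x = 8 + 11·3 = 41, valid modulo lcm(11, 9) = 99: x ≡ 41 (mod 99).
  Combine with x ≡ 9 (mod 17); new modulus lcm = 1683.
    Write x = 41 + 99·t and substitute into x ≡ 9 (mod 17): 99·t ≡ 9 − 41 = -32 (mod 17).
    Reduce coefficients mod 17: 14·t ≡ 2 (mod 17).
    The inverse of 14 mod 17 is 11 (since 14·11 = 154 = 9·17 + 1), so t ≡ 11·2 = 22 ≡ 5 (mod 17).
    Then x = 41 + 99·5 = 536, valid modulo lcm(99, 17) = 1683: x ≡ 536 (mod 1683).
  Combine with x ≡ 4 (mod 7); new modulus lcm = 11781.
    Write x = 536 + 1683·t and substitute into x ≡ 4 (mod 7): 1683·t ≡ 4 − 536 = -532 (mod 7).
    Reduce coefficients mod 7: 3·t ≡ 0 (mod 7).
    The inverse of 3 mod 7 is 5 (since 3·5 = 15 = 2·7 + 1), so t ≡ 5·0 = 0 ≡ 0 (mod 7).
    Then x = 536 + 1683·0 = 536, valid modulo lcm(1683, 7) = 11781: x ≡ 536 (mod 11781).
Verify against each original: 536 mod 11 = 8, 536 mod 9 = 5, 536 mod 17 = 9, 536 mod 7 = 4.

x ≡ 536 (mod 11781).
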